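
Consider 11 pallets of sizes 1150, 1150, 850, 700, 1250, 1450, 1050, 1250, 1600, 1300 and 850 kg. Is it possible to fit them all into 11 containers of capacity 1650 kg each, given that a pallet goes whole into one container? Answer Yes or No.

Yes

A valid assignment using 10 containers:
  container 1: 1600 = 1600
  container 2: 1450 = 1450
  container 3: 1300 = 1300
  container 4: 1250 = 1250
  container 5: 1250 = 1250
  container 6: 1150 = 1150
  container 7: 1150 = 1150
  container 8: 1050 = 1050
  container 9: 850 + 700 = 1550
  container 10: 850 = 850
That uses only 10 ≤ 11, so 11 containers are enough.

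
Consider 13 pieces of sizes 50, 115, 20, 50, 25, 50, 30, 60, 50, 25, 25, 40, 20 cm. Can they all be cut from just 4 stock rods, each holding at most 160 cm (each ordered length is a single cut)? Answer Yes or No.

A valid assignment using 4 stock rods:
  stock rod 1: 115 + 40 = 155
  stock rod 2: 60 + 50 + 50 = 160
  stock rod 3: 50 + 50 + 30 + 25 = 155
  stock rod 4: 25 + 25 + 20 + 20 = 90
Every load is within 160 cm, so 4 stock rods suffice.

Yes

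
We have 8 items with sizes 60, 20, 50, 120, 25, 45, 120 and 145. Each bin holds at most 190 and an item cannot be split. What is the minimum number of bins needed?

Total = 145 + 120 + 120 + 60 + 50 + 45 + 25 + 20 = 585.
Lower bound: ⌈585/190⌉ = 4 bins.
A packing using 4 bins:
  bin 1: 145 + 45 = 190
  bin 2: 120 + 60 = 180
  bin 3: 120 + 50 + 20 = 190
  bin 4: 25 = 25
This matches the lower bound, so 4 is optimal.

4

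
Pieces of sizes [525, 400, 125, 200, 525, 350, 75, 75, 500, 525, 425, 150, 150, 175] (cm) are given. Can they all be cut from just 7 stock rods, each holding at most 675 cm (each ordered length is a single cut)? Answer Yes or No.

A valid assignment using 7 stock rods:
  stock rod 1: 525 + 150 = 675
  stock rod 2: 525 + 150 = 675
  stock rod 3: 525 + 125 = 650
  stock rod 4: 500 + 175 = 675
  stock rod 5: 425 + 200 = 625
  stock rod 6: 400 + 75 + 75 = 550
  stock rod 7: 350 = 350
Every load is within 675 cm, so 7 stock rods suffice.

Yes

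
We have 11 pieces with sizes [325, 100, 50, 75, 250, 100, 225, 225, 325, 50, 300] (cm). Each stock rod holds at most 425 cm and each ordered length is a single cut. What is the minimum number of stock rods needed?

6

Total = 325 + 325 + 300 + 250 + 225 + 225 + 100 + 100 + 75 + 50 + 50 = 2025 cm.
Lower bound: ⌈2025/425⌉ = 5 stock rods.
Also, 6 pieces each exceed 425/2 cm, and no two of those can share a stock rod, so at least 6 stock rods are needed.
A packing using 6 stock rods:
  stock rod 1: 325 + 100 = 425
  stock rod 2: 325 + 100 = 425
  stock rod 3: 300 + 75 + 50 = 425
  stock rod 4: 250 + 50 = 300
  stock rod 5: 225 = 225
  stock rod 6: 225 = 225
This matches the lower bound, so 6 is optimal.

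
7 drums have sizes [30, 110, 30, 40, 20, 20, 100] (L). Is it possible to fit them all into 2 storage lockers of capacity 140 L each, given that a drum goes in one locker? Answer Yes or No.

No

Total = 350 L; ⌈350/140⌉ = 3.
At least 3 storage lockers are required, but only 2 are allowed.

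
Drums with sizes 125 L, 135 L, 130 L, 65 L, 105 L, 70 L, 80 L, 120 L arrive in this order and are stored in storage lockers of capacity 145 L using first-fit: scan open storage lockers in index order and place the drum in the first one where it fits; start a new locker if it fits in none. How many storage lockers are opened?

  125 → locker 1 (new)  [load 125/145]
  135 → locker 2 (new)  [load 135/145]
  130 → locker 3 (new)  [load 130/145]
  65 → locker 4 (new)  [load 65/145]
  105 → locker 5 (new)  [load 105/145]
  70 → locker 4  [load 135/145]
  80 → locker 6 (new)  [load 80/145]
  120 → locker 7 (new)  [load 120/145]
7 storage lockers opened.

7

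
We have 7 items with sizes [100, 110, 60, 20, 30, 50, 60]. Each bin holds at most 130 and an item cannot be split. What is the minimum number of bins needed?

Total = 110 + 100 + 60 + 60 + 50 + 30 + 20 = 430.
Lower bound: ⌈430/130⌉ = 4 bins.
A packing using 4 bins:
  bin 1: 110 + 20 = 130
  bin 2: 100 + 30 = 130
  bin 3: 60 + 60 = 120
  bin 4: 50 = 50
This matches the lower bound, so 4 is optimal.

4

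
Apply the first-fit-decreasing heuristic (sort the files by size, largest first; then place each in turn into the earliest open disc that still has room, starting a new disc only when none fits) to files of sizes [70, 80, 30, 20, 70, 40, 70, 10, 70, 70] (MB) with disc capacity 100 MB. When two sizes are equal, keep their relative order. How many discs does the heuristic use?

Sorted descending: 80, 70, 70, 70, 70, 70, 40, 30, 20, 10.
  80 → disc 1 (new)  [load 80/100]
  70 → disc 2 (new)  [load 70/100]
  70 → disc 3 (new)  [load 70/100]
  70 → disc 4 (new)  [load 70/100]
  70 → disc 5 (new)  [load 70/100]
  70 → disc 6 (new)  [load 70/100]
  40 → disc 7 (new)  [load 40/100]
  30 → disc 2  [load 100/100]
  20 → disc 1  [load 100/100]
  10 → disc 3  [load 80/100]
7 discs opened.

7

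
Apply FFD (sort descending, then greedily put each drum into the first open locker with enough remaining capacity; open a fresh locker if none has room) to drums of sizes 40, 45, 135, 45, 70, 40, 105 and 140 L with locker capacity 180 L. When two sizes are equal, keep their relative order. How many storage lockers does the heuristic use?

Sorted descending: 140, 135, 105, 70, 45, 45, 40, 40.
  140 → locker 1 (new)  [load 140/180]
  135 → locker 2 (new)  [load 135/180]
  105 → locker 3 (new)  [load 105/180]
  70 → locker 3  [load 175/180]
  45 → locker 2  [load 180/180]
  45 → locker 4 (new)  [load 45/180]
  40 → locker 1  [load 180/180]
  40 → locker 4  [load 85/180]
4 storage lockers opened.

4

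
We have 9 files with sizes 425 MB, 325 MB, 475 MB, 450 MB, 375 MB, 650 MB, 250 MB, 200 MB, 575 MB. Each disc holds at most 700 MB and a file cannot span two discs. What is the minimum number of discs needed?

6

Total = 650 + 575 + 475 + 450 + 425 + 375 + 325 + 250 + 200 = 3725 MB.
Lower bound: ⌈3725/700⌉ = 6 discs.
A packing using 6 discs:
  disc 1: 650 = 650
  disc 2: 575 = 575
  disc 3: 475 + 200 = 675
  disc 4: 450 + 250 = 700
  disc 5: 425 = 425
  disc 6: 375 + 325 = 700
This matches the lower bound, so 6 is optimal.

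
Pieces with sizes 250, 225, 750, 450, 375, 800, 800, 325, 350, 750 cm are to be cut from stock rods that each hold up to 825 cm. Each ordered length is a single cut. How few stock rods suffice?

7

Total = 800 + 800 + 750 + 750 + 450 + 375 + 350 + 325 + 250 + 225 = 5075 cm.
Lower bound: ⌈5075/825⌉ = 7 stock rods.
A packing using 7 stock rods:
  stock rod 1: 800 = 800
  stock rod 2: 800 = 800
  stock rod 3: 750 = 750
  stock rod 4: 750 = 750
  stock rod 5: 450 + 375 = 825
  stock rod 6: 350 + 325 = 675
  stock rod 7: 250 + 225 = 475
This matches the lower bound, so 7 is optimal.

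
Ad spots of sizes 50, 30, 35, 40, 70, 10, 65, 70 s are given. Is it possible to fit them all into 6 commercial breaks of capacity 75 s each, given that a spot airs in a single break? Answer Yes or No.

A valid assignment using 6 commercial breaks:
  break 1: 70 = 70
  break 2: 70 = 70
  break 3: 65 + 10 = 75
  break 4: 50 = 50
  break 5: 40 + 35 = 75
  break 6: 30 = 30
Every load is within 75 s, so 6 commercial breaks suffice.

Yes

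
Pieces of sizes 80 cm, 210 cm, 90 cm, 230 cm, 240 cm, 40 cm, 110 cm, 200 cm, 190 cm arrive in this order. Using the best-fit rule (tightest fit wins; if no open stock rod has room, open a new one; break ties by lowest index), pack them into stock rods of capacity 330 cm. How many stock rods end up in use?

  80 → stock rod 1 (new)  [load 80/330]
  210 → stock rod 1  [load 290/330]
  90 → stock rod 2 (new)  [load 90/330]
  230 → stock rod 2  [load 320/330]
  240 → stock rod 3 (new)  [load 240/330]
  40 → stock rod 1  [load 330/330]
  110 → stock rod 4 (new)  [load 110/330]
  200 → stock rod 4  [load 310/330]
  190 → stock rod 5 (new)  [load 190/330]
5 stock rods opened.

5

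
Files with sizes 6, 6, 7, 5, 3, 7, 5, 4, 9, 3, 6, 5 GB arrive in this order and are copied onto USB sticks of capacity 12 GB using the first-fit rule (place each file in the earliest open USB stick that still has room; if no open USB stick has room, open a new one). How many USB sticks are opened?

6

  6 → USB stick 1 (new)  [load 6/12]
  6 → USB stick 1  [load 12/12]
  7 → USB stick 2 (new)  [load 7/12]
  5 → USB stick 2  [load 12/12]
  3 → USB stick 3 (new)  [load 3/12]
  7 → USB stick 3  [load 10/12]
  5 → USB stick 4 (new)  [load 5/12]
  4 → USB stick 4  [load 9/12]
  9 → USB stick 5 (new)  [load 9/12]
  3 → USB stick 4  [load 12/12]
  6 → USB stick 6 (new)  [load 6/12]
  5 → USB stick 6  [load 11/12]
6 USB sticks opened.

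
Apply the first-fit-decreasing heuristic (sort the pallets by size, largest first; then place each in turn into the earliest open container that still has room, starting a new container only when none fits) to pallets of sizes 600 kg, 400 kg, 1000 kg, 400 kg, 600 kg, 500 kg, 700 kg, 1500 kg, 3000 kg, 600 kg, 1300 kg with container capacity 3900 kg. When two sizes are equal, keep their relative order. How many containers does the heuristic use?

Sorted descending: 3000, 1500, 1300, 1000, 700, 600, 600, 600, 500, 400, 400.
  3000 → container 1 (new)  [load 3000/3900]
  1500 → container 2 (new)  [load 1500/3900]
  1300 → container 2  [load 2800/3900]
  1000 → container 2  [load 3800/3900]
  700 → container 1  [load 3700/3900]
  600 → container 3 (new)  [load 600/3900]
  600 → container 3  [load 1200/3900]
  600 → container 3  [load 1800/3900]
  500 → container 3  [load 2300/3900]
  400 → container 3  [load 2700/3900]
  400 → container 3  [load 3100/3900]
3 containers opened.

3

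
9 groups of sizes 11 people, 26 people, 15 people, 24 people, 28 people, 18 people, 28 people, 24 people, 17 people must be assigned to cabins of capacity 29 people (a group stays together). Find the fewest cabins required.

Total = 28 + 28 + 26 + 24 + 24 + 18 + 17 + 15 + 11 = 191 people.
Lower bound: ⌈191/29⌉ = 7 cabins.
Also, 8 groups each exceed 29/2 people, and no two of those can share a cabin, so at least 8 cabins are needed.
A packing using 8 cabins:
  cabin 1: 28 = 28
  cabin 2: 28 = 28
  cabin 3: 26 = 26
  cabin 4: 24 = 24
  cabin 5: 24 = 24
  cabin 6: 18 + 11 = 29
  cabin 7: 17 = 17
  cabin 8: 15 = 15
This matches the lower bound, so 8 is optimal.

8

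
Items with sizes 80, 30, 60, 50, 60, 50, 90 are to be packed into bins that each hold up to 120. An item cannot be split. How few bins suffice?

Total = 90 + 80 + 60 + 60 + 50 + 50 + 30 = 420.
Lower bound: ⌈420/120⌉ = 4 bins.
A packing using 4 bins:
  bin 1: 90 + 30 = 120
  bin 2: 80 = 80
  bin 3: 60 + 60 = 120
  bin 4: 50 + 50 = 100
This matches the lower bound, so 4 is optimal.

4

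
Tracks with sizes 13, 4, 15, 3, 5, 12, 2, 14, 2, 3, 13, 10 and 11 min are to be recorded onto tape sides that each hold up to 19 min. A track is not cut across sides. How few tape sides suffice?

7

Total = 15 + 14 + 13 + 13 + 12 + 11 + 10 + 5 + 4 + 3 + 3 + 2 + 2 = 107 min.
Lower bound: ⌈107/19⌉ = 6 tape sides.
Also, 7 tracks each exceed 19/2 min, and no two of those can share a side, so at least 7 tape sides are needed.
A packing using 7 tape sides:
  side 1: 15 + 4 = 19
  side 2: 14 + 5 = 19
  side 3: 13 + 3 + 3 = 19
  side 4: 13 + 2 + 2 = 17
  side 5: 12 = 12
  side 6: 11 = 11
  side 7: 10 = 10
This matches the lower bound, so 7 is optimal.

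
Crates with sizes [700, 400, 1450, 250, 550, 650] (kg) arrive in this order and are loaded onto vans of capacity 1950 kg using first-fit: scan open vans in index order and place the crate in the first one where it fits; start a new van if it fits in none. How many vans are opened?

  700 → van 1 (new)  [load 700/1950]
  400 → van 1  [load 1100/1950]
  1450 → van 2 (new)  [load 1450/1950]
  250 → van 1  [load 1350/1950]
  550 → van 1  [load 1900/1950]
  650 → van 3 (new)  [load 650/1950]
3 vans opened.

3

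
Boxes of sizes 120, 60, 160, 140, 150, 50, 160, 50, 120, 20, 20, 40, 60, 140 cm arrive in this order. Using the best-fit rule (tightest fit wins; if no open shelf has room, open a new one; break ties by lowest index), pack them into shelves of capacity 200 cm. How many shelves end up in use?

7

  120 → shelf 1 (new)  [load 120/200]
  60 → shelf 1  [load 180/200]
  160 → shelf 2 (new)  [load 160/200]
  140 → shelf 3 (new)  [load 140/200]
  150 → shelf 4 (new)  [load 150/200]
  50 → shelf 4  [load 200/200]
  160 → shelf 5 (new)  [load 160/200]
  50 → shelf 3  [load 190/200]
  120 → shelf 6 (new)  [load 120/200]
  20 → shelf 1  [load 200/200]
  20 → shelf 2  [load 180/200]
  40 → shelf 5  [load 200/200]
  60 → shelf 6  [load 180/200]
  140 → shelf 7 (new)  [load 140/200]
7 shelves opened.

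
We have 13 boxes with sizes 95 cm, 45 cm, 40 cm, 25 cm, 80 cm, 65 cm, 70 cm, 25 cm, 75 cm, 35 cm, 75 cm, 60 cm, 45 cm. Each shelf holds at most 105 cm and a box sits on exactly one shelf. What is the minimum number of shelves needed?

8

Total = 95 + 80 + 75 + 75 + 70 + 65 + 60 + 45 + 45 + 40 + 35 + 25 + 25 = 735 cm.
Lower bound: ⌈735/105⌉ = 7 shelves.
A packing using 8 shelves:
  shelf 1: 95 = 95
  shelf 2: 80 + 25 = 105
  shelf 3: 75 + 25 = 100
  shelf 4: 75 = 75
  shelf 5: 70 + 35 = 105
  shelf 6: 65 + 40 = 105
  shelf 7: 60 + 45 = 105
  shelf 8: 45 = 45
No arrangement into 7 shelves stays within capacity, so 8 is optimal.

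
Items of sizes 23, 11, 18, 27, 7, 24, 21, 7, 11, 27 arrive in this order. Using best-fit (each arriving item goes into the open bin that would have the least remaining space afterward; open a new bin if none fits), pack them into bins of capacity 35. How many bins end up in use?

6

  23 → bin 1 (new)  [load 23/35]
  11 → bin 1  [load 34/35]
  18 → bin 2 (new)  [load 18/35]
  27 → bin 3 (new)  [load 27/35]
  7 → bin 3  [load 34/35]
  24 → bin 4 (new)  [load 24/35]
  21 → bin 5 (new)  [load 21/35]
  7 → bin 4  [load 31/35]
  11 → bin 5  [load 32/35]
  27 → bin 6 (new)  [load 27/35]
6 bins opened.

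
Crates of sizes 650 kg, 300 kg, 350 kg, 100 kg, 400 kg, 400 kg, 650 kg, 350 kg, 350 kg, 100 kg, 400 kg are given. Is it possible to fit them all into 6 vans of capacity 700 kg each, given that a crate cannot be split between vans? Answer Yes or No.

No

Total = 4050 kg; ⌈4050/700⌉ = 6.
The bound of 6 does not rule out 6, but exhaustive search shows no assignment into 6 vans of capacity 700 kg exists — the minimum is 7.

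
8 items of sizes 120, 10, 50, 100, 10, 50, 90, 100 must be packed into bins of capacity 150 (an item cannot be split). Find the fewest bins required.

Total = 120 + 100 + 100 + 90 + 50 + 50 + 10 + 10 = 530.
Lower bound: ⌈530/150⌉ = 4 bins.
A packing using 4 bins:
  bin 1: 120 + 10 + 10 = 140
  bin 2: 100 + 50 = 150
  bin 3: 100 + 50 = 150
  bin 4: 90 = 90
This matches the lower bound, so 4 is optimal.

4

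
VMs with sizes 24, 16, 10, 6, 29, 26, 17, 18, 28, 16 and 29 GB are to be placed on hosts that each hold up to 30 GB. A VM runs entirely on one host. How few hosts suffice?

Total = 29 + 29 + 28 + 26 + 24 + 18 + 17 + 16 + 16 + 10 + 6 = 219 GB.
Lower bound: ⌈219/30⌉ = 8 hosts.
Also, 9 VMs each exceed 15 GB, and no two of those can share a host, so at least 9 hosts are needed.
A packing using 9 hosts:
  host 1: 29 = 29
  host 2: 29 = 29
  host 3: 28 = 28
  host 4: 26 = 26
  host 5: 24 + 6 = 30
  host 6: 18 + 10 = 28
  host 7: 17 = 17
  host 8: 16 = 16
  host 9: 16 = 16
This matches the lower bound, so 9 is optimal.

9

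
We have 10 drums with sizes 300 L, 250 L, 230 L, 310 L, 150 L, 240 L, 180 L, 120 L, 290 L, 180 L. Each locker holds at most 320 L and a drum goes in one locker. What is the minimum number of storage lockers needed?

9

Total = 310 + 300 + 290 + 250 + 240 + 230 + 180 + 180 + 150 + 120 = 2250 L.
Lower bound: ⌈2250/320⌉ = 8 storage lockers.
A packing using 9 storage lockers:
  locker 1: 310 = 310
  locker 2: 300 = 300
  locker 3: 290 = 290
  locker 4: 250 = 250
  locker 5: 240 = 240
  locker 6: 230 = 230
  locker 7: 180 + 120 = 300
  locker 8: 180 = 180
  locker 9: 150 = 150
No arrangement into 8 storage lockers stays within capacity, so 9 is optimal.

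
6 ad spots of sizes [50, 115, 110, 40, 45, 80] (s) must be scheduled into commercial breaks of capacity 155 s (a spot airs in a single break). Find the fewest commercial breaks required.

Total = 115 + 110 + 80 + 50 + 45 + 40 = 440 s.
Lower bound: ⌈440/155⌉ = 3 commercial breaks.
A packing using 3 commercial breaks:
  break 1: 115 + 40 = 155
  break 2: 110 + 45 = 155
  break 3: 80 + 50 = 130
This matches the lower bound, so 3 is optimal.

3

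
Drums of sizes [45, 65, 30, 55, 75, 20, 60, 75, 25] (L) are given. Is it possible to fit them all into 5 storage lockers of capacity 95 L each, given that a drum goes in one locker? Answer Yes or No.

Total = 450 L; ⌈450/95⌉ = 5.
The bound of 5 does not rule out 5, but exhaustive search shows no assignment into 5 storage lockers of capacity 95 L exists — the minimum is 6.

No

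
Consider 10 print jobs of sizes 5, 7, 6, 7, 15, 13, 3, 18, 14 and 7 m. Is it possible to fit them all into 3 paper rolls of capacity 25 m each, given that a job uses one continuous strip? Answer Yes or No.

Total = 95 m; ⌈95/25⌉ = 4.
At least 4 paper rolls are required, but only 3 are allowed.

No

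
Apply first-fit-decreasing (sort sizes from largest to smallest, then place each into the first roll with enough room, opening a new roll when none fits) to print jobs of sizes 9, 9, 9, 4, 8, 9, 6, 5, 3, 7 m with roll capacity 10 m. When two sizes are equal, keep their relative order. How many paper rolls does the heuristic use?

8

Sorted descending: 9, 9, 9, 9, 8, 7, 6, 5, 4, 3.
  9 → roll 1 (new)  [load 9/10]
  9 → roll 2 (new)  [load 9/10]
  9 → roll 3 (new)  [load 9/10]
  9 → roll 4 (new)  [load 9/10]
  8 → roll 5 (new)  [load 8/10]
  7 → roll 6 (new)  [load 7/10]
  6 → roll 7 (new)  [load 6/10]
  5 → roll 8 (new)  [load 5/10]
  4 → roll 7  [load 10/10]
  3 → roll 6  [load 10/10]
8 paper rolls opened.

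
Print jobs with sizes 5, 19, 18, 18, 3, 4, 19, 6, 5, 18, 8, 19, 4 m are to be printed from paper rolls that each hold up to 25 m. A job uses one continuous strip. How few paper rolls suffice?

7

Total = 19 + 19 + 19 + 18 + 18 + 18 + 8 + 6 + 5 + 5 + 4 + 4 + 3 = 146 m.
Lower bound: ⌈146/25⌉ = 6 paper rolls.
A packing using 7 paper rolls:
  roll 1: 19 + 6 = 25
  roll 2: 19 + 5 = 24
  roll 3: 19 + 5 = 24
  roll 4: 18 + 4 + 3 = 25
  roll 5: 18 + 4 = 22
  roll 6: 18 = 18
  roll 7: 8 = 8
No arrangement into 6 paper rolls stays within capacity, so 7 is optimal.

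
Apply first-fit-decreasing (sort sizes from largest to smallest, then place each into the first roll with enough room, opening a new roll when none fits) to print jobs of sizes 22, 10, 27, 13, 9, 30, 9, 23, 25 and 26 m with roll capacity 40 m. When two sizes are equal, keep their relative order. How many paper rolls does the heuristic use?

Sorted descending: 30, 27, 26, 25, 23, 22, 13, 10, 9, 9.
  30 → roll 1 (new)  [load 30/40]
  27 → roll 2 (new)  [load 27/40]
  26 → roll 3 (new)  [load 26/40]
  25 → roll 4 (new)  [load 25/40]
  23 → roll 5 (new)  [load 23/40]
  22 → roll 6 (new)  [load 22/40]
  13 → roll 2  [load 40/40]
  10 → roll 1  [load 40/40]
  9 → roll 3  [load 35/40]
  9 → roll 4  [load 34/40]
6 paper rolls opened.

6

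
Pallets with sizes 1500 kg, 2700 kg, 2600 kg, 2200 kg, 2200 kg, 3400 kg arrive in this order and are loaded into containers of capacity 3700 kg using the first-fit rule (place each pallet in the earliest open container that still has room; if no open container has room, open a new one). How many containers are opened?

5

  1500 → container 1 (new)  [load 1500/3700]
  2700 → container 2 (new)  [load 2700/3700]
  2600 → container 3 (new)  [load 2600/3700]
  2200 → container 1  [load 3700/3700]
  2200 → container 4 (new)  [load 2200/3700]
  3400 → container 5 (new)  [load 3400/3700]
5 containers opened.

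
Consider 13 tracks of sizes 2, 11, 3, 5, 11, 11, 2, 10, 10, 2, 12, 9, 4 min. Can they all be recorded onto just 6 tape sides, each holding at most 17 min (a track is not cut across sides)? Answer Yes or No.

No

Total = 92 min; ⌈92/17⌉ = 6.
7 tracks each exceed half the capacity and cannot share a side, forcing at least 7 tape sides.
At least 7 tape sides are required, but only 6 are allowed.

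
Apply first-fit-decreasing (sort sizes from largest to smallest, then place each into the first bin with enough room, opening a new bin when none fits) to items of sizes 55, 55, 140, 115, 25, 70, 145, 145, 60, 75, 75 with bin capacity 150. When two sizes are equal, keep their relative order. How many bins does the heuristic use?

Sorted descending: 145, 145, 140, 115, 75, 75, 70, 60, 55, 55, 25.
  145 → bin 1 (new)  [load 145/150]
  145 → bin 2 (new)  [load 145/150]
  140 → bin 3 (new)  [load 140/150]
  115 → bin 4 (new)  [load 115/150]
  75 → bin 5 (new)  [load 75/150]
  75 → bin 5  [load 150/150]
  70 → bin 6 (new)  [load 70/150]
  60 → bin 6  [load 130/150]
  55 → bin 7 (new)  [load 55/150]
  55 → bin 7  [load 110/150]
  25 → bin 4  [load 140/150]
7 bins opened.

7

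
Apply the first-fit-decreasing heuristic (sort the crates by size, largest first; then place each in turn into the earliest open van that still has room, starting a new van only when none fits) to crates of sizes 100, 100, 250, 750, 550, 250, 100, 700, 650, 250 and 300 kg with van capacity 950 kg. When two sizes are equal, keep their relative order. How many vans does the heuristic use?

5

Sorted descending: 750, 700, 650, 550, 300, 250, 250, 250, 100, 100, 100.
  750 → van 1 (new)  [load 750/950]
  700 → van 2 (new)  [load 700/950]
  650 → van 3 (new)  [load 650/950]
  550 → van 4 (new)  [load 550/950]
  300 → van 3  [load 950/950]
  250 → van 2  [load 950/950]
  250 → van 4  [load 800/950]
  250 → van 5 (new)  [load 250/950]
  100 → van 1  [load 850/950]
  100 → van 1  [load 950/950]
  100 → van 4  [load 900/950]
5 vans opened.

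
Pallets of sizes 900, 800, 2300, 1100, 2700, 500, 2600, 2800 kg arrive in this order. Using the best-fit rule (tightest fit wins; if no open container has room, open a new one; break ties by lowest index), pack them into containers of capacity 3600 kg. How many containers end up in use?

5

  900 → container 1 (new)  [load 900/3600]
  800 → container 1  [load 1700/3600]
  2300 → container 2 (new)  [load 2300/3600]
  1100 → container 2  [load 3400/3600]
  2700 → container 3 (new)  [load 2700/3600]
  500 → container 3  [load 3200/3600]
  2600 → container 4 (new)  [load 2600/3600]
  2800 → container 5 (new)  [load 2800/3600]
5 containers opened.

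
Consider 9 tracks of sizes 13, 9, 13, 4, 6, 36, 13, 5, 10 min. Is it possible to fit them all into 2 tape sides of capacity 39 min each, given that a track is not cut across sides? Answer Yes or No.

Total = 109 min; ⌈109/39⌉ = 3.
At least 3 tape sides are required, but only 2 are allowed.

No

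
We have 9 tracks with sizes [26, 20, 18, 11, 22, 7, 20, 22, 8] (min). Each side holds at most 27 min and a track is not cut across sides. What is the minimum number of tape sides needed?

Total = 26 + 22 + 22 + 20 + 20 + 18 + 11 + 8 + 7 = 154 min.
Lower bound: ⌈154/27⌉ = 6 tape sides.
A packing using 7 tape sides:
  side 1: 26 = 26
  side 2: 22 = 22
  side 3: 22 = 22
  side 4: 20 + 7 = 27
  side 5: 20 = 20
  side 6: 18 + 8 = 26
  side 7: 11 = 11
No arrangement into 6 tape sides stays within capacity, so 7 is optimal.

7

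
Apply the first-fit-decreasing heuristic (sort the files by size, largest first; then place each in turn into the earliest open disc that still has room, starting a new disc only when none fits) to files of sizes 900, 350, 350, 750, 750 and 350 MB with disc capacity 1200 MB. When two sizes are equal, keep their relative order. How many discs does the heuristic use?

4

Sorted descending: 900, 750, 750, 350, 350, 350.
  900 → disc 1 (new)  [load 900/1200]
  750 → disc 2 (new)  [load 750/1200]
  750 → disc 3 (new)  [load 750/1200]
  350 → disc 2  [load 1100/1200]
  350 → disc 3  [load 1100/1200]
  350 → disc 4 (new)  [load 350/1200]
4 discs opened.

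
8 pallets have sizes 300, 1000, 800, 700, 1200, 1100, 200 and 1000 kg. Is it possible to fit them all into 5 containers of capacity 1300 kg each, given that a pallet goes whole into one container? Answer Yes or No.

Total = 6300 kg; ⌈6300/1300⌉ = 5.
6 pallets each exceed half the capacity and cannot share a container, forcing at least 6 containers.
At least 6 containers are required, but only 5 are allowed.

No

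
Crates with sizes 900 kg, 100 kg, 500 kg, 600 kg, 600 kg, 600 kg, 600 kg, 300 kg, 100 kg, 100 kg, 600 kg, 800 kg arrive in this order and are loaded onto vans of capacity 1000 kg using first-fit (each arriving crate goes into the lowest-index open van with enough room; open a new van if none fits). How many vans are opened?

8

  900 → van 1 (new)  [load 900/1000]
  100 → van 1  [load 1000/1000]
  500 → van 2 (new)  [load 500/1000]
  600 → van 3 (new)  [load 600/1000]
  600 → van 4 (new)  [load 600/1000]
  600 → van 5 (new)  [load 600/1000]
  600 → van 6 (new)  [load 600/1000]
  300 → van 2  [load 800/1000]
  100 → van 2  [load 900/1000]
  100 → van 2  [load 1000/1000]
  600 → van 7 (new)  [load 600/1000]
  800 → van 8 (new)  [load 800/1000]
8 vans opened.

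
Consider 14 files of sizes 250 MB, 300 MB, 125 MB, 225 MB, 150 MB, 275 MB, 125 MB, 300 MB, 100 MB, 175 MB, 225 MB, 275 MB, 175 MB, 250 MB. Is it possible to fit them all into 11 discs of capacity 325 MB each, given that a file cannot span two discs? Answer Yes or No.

A valid assignment using 11 discs:
  disc 1: 300 = 300
  disc 2: 300 = 300
  disc 3: 275 = 275
  disc 4: 275 = 275
  disc 5: 250 = 250
  disc 6: 250 = 250
  disc 7: 225 + 100 = 325
  disc 8: 225 = 225
  disc 9: 175 + 150 = 325
  disc 10: 175 + 125 = 300
  disc 11: 125 = 125
Every load is within 325 MB, so 11 discs suffice.

Yes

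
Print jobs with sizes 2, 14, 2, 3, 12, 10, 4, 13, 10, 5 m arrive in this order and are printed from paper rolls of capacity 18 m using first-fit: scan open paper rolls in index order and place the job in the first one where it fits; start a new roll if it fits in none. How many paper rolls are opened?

5

  2 → roll 1 (new)  [load 2/18]
  14 → roll 1  [load 16/18]
  2 → roll 1  [load 18/18]
  3 → roll 2 (new)  [load 3/18]
  12 → roll 2  [load 15/18]
  10 → roll 3 (new)  [load 10/18]
  4 → roll 3  [load 14/18]
  13 → roll 4 (new)  [load 13/18]
  10 → roll 5 (new)  [load 10/18]
  5 → roll 4  [load 18/18]
5 paper rolls opened.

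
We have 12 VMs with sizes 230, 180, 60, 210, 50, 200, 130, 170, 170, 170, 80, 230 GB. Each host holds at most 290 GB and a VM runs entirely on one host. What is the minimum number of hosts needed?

9

Total = 230 + 230 + 210 + 200 + 180 + 170 + 170 + 170 + 130 + 80 + 60 + 50 = 1880 GB.
Lower bound: ⌈1880/290⌉ = 7 hosts.
Also, 8 VMs each exceed 145 GB, and no two of those can share a host, so at least 8 hosts are needed.
A packing using 9 hosts:
  host 1: 230 + 60 = 290
  host 2: 230 + 50 = 280
  host 3: 210 + 80 = 290
  host 4: 200 = 200
  host 5: 180 = 180
  host 6: 170 = 170
  host 7: 170 = 170
  host 8: 170 = 170
  host 9: 130 = 130
No arrangement into 8 hosts stays within capacity, so 9 is optimal.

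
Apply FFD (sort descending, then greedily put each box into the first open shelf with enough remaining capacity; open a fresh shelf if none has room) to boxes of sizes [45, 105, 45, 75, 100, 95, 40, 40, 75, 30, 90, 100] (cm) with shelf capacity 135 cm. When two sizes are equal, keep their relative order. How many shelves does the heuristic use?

7

Sorted descending: 105, 100, 100, 95, 90, 75, 75, 45, 45, 40, 40, 30.
  105 → shelf 1 (new)  [load 105/135]
  100 → shelf 2 (new)  [load 100/135]
  100 → shelf 3 (new)  [load 100/135]
  95 → shelf 4 (new)  [load 95/135]
  90 → shelf 5 (new)  [load 90/135]
  75 → shelf 6 (new)  [load 75/135]
  75 → shelf 7 (new)  [load 75/135]
  45 → shelf 5  [load 135/135]
  45 → shelf 6  [load 120/135]
  40 → shelf 4  [load 135/135]
  40 → shelf 7  [load 115/135]
  30 → shelf 1  [load 135/135]
7 shelves opened.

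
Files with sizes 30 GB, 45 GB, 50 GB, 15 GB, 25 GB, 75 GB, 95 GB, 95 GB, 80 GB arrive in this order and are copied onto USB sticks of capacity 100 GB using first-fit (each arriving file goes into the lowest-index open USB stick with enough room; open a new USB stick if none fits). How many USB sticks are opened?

6

  30 → USB stick 1 (new)  [load 30/100]
  45 → USB stick 1  [load 75/100]
  50 → USB stick 2 (new)  [load 50/100]
  15 → USB stick 1  [load 90/100]
  25 → USB stick 2  [load 75/100]
  75 → USB stick 3 (new)  [load 75/100]
  95 → USB stick 4 (new)  [load 95/100]
  95 → USB stick 5 (new)  [load 95/100]
  80 → USB stick 6 (new)  [load 80/100]
6 USB sticks opened.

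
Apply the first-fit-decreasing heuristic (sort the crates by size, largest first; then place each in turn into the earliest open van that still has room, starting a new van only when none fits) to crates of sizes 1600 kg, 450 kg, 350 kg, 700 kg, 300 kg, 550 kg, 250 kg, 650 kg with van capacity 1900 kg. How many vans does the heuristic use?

Sorted descending: 1600, 700, 650, 550, 450, 350, 300, 250.
  1600 → van 1 (new)  [load 1600/1900]
  700 → van 2 (new)  [load 700/1900]
  650 → van 2  [load 1350/1900]
  550 → van 2  [load 1900/1900]
  450 → van 3 (new)  [load 450/1900]
  350 → van 3  [load 800/1900]
  300 → van 1  [load 1900/1900]
  250 → van 3  [load 1050/1900]
3 vans opened.

3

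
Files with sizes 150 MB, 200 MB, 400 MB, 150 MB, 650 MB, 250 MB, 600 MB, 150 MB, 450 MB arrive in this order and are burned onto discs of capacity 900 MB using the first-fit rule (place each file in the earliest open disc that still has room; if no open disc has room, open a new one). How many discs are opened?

4

  150 → disc 1 (new)  [load 150/900]
  200 → disc 1  [load 350/900]
  400 → disc 1  [load 750/900]
  150 → disc 1  [load 900/900]
  650 → disc 2 (new)  [load 650/900]
  250 → disc 2  [load 900/900]
  600 → disc 3 (new)  [load 600/900]
  150 → disc 3  [load 750/900]
  450 → disc 4 (new)  [load 450/900]
4 discs opened.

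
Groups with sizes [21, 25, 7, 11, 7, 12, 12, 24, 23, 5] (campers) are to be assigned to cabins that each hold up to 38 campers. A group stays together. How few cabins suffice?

Total = 25 + 24 + 23 + 21 + 12 + 12 + 11 + 7 + 7 + 5 = 147 campers.
Lower bound: ⌈147/38⌉ = 4 cabins.
A packing using 4 cabins:
  cabin 1: 25 + 12 = 37
  cabin 2: 24 + 12 = 36
  cabin 3: 23 + 7 + 7 = 37
  cabin 4: 21 + 11 + 5 = 37
This matches the lower bound, so 4 is optimal.

4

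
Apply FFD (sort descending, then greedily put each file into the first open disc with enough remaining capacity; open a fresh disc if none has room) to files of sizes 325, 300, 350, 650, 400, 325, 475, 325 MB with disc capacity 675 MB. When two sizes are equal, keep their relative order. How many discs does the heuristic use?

Sorted descending: 650, 475, 400, 350, 325, 325, 325, 300.
  650 → disc 1 (new)  [load 650/675]
  475 → disc 2 (new)  [load 475/675]
  400 → disc 3 (new)  [load 400/675]
  350 → disc 4 (new)  [load 350/675]
  325 → disc 4  [load 675/675]
  325 → disc 5 (new)  [load 325/675]
  325 → disc 5  [load 650/675]
  300 → disc 6 (new)  [load 300/675]
6 discs opened.

6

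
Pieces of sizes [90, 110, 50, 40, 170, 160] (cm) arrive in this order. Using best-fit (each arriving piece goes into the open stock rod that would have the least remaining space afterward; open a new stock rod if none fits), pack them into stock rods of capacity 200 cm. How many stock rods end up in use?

4

  90 → stock rod 1 (new)  [load 90/200]
  110 → stock rod 1  [load 200/200]
  50 → stock rod 2 (new)  [load 50/200]
  40 → stock rod 2  [load 90/200]
  170 → stock rod 3 (new)  [load 170/200]
  160 → stock rod 4 (new)  [load 160/200]
4 stock rods opened.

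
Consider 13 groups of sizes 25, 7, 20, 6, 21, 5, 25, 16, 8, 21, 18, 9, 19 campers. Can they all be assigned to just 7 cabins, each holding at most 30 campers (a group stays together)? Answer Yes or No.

Total = 200 campers; ⌈200/30⌉ = 7.
8 groups each exceed half the capacity and cannot share a cabin, forcing at least 8 cabins.
At least 8 cabins are required, but only 7 are allowed.

No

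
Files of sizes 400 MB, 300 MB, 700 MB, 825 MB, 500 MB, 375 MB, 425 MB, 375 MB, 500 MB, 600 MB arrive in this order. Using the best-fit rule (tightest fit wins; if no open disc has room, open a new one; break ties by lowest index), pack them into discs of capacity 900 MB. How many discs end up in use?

  400 → disc 1 (new)  [load 400/900]
  300 → disc 1  [load 700/900]
  700 → disc 2 (new)  [load 700/900]
  825 → disc 3 (new)  [load 825/900]
  500 → disc 4 (new)  [load 500/900]
  375 → disc 4  [load 875/900]
  425 → disc 5 (new)  [load 425/900]
  375 → disc 5  [load 800/900]
  500 → disc 6 (new)  [load 500/900]
  600 → disc 7 (new)  [load 600/900]
7 discs opened.

7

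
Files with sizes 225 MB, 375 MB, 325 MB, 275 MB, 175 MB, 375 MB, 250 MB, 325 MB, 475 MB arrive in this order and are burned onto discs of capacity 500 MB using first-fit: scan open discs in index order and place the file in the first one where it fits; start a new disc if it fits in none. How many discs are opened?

7

  225 → disc 1 (new)  [load 225/500]
  375 → disc 2 (new)  [load 375/500]
  325 → disc 3 (new)  [load 325/500]
  275 → disc 1  [load 500/500]
  175 → disc 3  [load 500/500]
  375 → disc 4 (new)  [load 375/500]
  250 → disc 5 (new)  [load 250/500]
  325 → disc 6 (new)  [load 325/500]
  475 → disc 7 (new)  [load 475/500]
7 discs opened.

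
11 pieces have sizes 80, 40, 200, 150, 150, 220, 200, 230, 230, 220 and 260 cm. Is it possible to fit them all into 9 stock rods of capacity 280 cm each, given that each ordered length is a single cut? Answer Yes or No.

Yes

A valid assignment using 9 stock rods:
  stock rod 1: 260 = 260
  stock rod 2: 230 + 40 = 270
  stock rod 3: 230 = 230
  stock rod 4: 220 = 220
  stock rod 5: 220 = 220
  stock rod 6: 200 + 80 = 280
  stock rod 7: 200 = 200
  stock rod 8: 150 = 150
  stock rod 9: 150 = 150
Every load is within 280 cm, so 9 stock rods suffice.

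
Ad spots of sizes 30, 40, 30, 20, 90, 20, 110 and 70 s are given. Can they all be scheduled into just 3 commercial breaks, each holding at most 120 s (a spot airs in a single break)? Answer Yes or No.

No

Total = 410 s; ⌈410/120⌉ = 4.
At least 4 commercial breaks are required, but only 3 are allowed.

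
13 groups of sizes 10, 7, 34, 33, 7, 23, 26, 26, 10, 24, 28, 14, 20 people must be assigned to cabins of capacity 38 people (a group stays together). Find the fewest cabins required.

Total = 34 + 33 + 28 + 26 + 26 + 24 + 23 + 20 + 14 + 10 + 10 + 7 + 7 = 262 people.
Lower bound: ⌈262/38⌉ = 7 cabins.
Also, 8 groups each exceed 19 people, and no two of those can share a cabin, so at least 8 cabins are needed.
A packing using 8 cabins:
  cabin 1: 34 = 34
  cabin 2: 33 = 33
  cabin 3: 28 + 10 = 38
  cabin 4: 26 + 10 = 36
  cabin 5: 26 + 7 = 33
  cabin 6: 24 + 14 = 38
  cabin 7: 23 + 7 = 30
  cabin 8: 20 = 20
This matches the lower bound, so 8 is optimal.

8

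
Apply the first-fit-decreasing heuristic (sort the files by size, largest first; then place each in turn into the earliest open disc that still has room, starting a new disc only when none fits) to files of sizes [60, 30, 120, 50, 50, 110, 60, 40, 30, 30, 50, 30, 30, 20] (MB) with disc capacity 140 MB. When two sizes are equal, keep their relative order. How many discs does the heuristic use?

Sorted descending: 120, 110, 60, 60, 50, 50, 50, 40, 30, 30, 30, 30, 30, 20.
  120 → disc 1 (new)  [load 120/140]
  110 → disc 2 (new)  [load 110/140]
  60 → disc 3 (new)  [load 60/140]
  60 → disc 3  [load 120/140]
  50 → disc 4 (new)  [load 50/140]
  50 → disc 4  [load 100/140]
  50 → disc 5 (new)  [load 50/140]
  40 → disc 4  [load 140/140]
  30 → disc 2  [load 140/140]
  30 → disc 5  [load 80/140]
  30 → disc 5  [load 110/140]
  30 → disc 5  [load 140/140]
  30 → disc 6 (new)  [load 30/140]
  20 → disc 1  [load 140/140]
6 discs opened.

6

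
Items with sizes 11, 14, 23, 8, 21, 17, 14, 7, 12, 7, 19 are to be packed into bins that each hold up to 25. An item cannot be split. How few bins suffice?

7

Total = 23 + 21 + 19 + 17 + 14 + 14 + 12 + 11 + 8 + 7 + 7 = 153.
Lower bound: ⌈153/25⌉ = 7 bins.
A packing using 7 bins:
  bin 1: 23 = 23
  bin 2: 21 = 21
  bin 3: 19 = 19
  bin 4: 17 + 8 = 25
  bin 5: 14 + 11 = 25
  bin 6: 14 + 7 = 21
  bin 7: 12 + 7 = 19
This matches the lower bound, so 7 is optimal.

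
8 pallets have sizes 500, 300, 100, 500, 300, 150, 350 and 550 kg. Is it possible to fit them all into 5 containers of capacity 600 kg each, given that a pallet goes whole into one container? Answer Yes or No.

A valid assignment using 5 containers:
  container 1: 550 = 550
  container 2: 500 + 100 = 600
  container 3: 500 = 500
  container 4: 350 + 150 = 500
  container 5: 300 + 300 = 600
Every load is within 600 kg, so 5 containers suffice.

Yes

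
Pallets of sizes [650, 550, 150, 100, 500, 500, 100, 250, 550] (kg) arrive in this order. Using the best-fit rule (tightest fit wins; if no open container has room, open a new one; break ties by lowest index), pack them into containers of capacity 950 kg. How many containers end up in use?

  650 → container 1 (new)  [load 650/950]
  550 → container 2 (new)  [load 550/950]
  150 → container 1  [load 800/950]
  100 → container 1  [load 900/950]
  500 → container 3 (new)  [load 500/950]
  500 → container 4 (new)  [load 500/950]
  100 → container 2  [load 650/950]
  250 → container 2  [load 900/950]
  550 → container 5 (new)  [load 550/950]
5 containers opened.

5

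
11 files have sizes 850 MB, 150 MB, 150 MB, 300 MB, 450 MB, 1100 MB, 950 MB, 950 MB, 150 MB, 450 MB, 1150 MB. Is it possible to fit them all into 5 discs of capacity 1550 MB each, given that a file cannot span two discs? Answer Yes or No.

Yes

A valid assignment using 5 discs:
  disc 1: 1150 + 300 = 1450
  disc 2: 1100 + 450 = 1550
  disc 3: 950 + 450 + 150 = 1550
  disc 4: 950 + 150 + 150 = 1250
  disc 5: 850 = 850
Every load is within 1550 MB, so 5 discs suffice.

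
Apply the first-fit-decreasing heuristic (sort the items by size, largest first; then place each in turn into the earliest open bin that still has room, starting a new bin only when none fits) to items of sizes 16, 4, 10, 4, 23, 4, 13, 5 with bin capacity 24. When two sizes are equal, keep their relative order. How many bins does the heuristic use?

Sorted descending: 23, 16, 13, 10, 5, 4, 4, 4.
  23 → bin 1 (new)  [load 23/24]
  16 → bin 2 (new)  [load 16/24]
  13 → bin 3 (new)  [load 13/24]
  10 → bin 3  [load 23/24]
  5 → bin 2  [load 21/24]
  4 → bin 4 (new)  [load 4/24]
  4 → bin 4  [load 8/24]
  4 → bin 4  [load 12/24]
4 bins opened.

4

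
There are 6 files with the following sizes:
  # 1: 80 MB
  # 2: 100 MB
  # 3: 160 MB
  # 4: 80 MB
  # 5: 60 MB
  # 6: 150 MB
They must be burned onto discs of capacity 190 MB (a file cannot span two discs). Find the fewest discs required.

4

Total = 160 + 150 + 100 + 80 + 80 + 60 = 630 MB.
Lower bound: ⌈630/190⌉ = 4 discs.
A packing using 4 discs:
  disc 1: 160 = 160
  disc 2: 150 = 150
  disc 3: 100 + 80 = 180
  disc 4: 80 + 60 = 140
This matches the lower bound, so 4 is optimal.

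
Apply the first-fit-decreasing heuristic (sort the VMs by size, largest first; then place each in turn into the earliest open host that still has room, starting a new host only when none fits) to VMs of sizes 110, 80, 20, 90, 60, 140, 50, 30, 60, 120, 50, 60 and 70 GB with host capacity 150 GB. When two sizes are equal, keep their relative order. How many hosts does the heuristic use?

Sorted descending: 140, 120, 110, 90, 80, 70, 60, 60, 60, 50, 50, 30, 20.
  140 → host 1 (new)  [load 140/150]
  120 → host 2 (new)  [load 120/150]
  110 → host 3 (new)  [load 110/150]
  90 → host 4 (new)  [load 90/150]
  80 → host 5 (new)  [load 80/150]
  70 → host 5  [load 150/150]
  60 → host 4  [load 150/150]
  60 → host 6 (new)  [load 60/150]
  60 → host 6  [load 120/150]
  50 → host 7 (new)  [load 50/150]
  50 → host 7  [load 100/150]
  30 → host 2  [load 150/150]
  20 → host 3  [load 130/150]
7 hosts opened.

7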